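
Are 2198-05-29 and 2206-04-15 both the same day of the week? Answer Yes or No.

From May 29, 2198 to Apr 15, 2206 is 2877 days.
2877 mod 7 = 0, so they are the same weekday.
(May 29, 2198 is a Tuesday; Apr 15, 2206 is a Tuesday.)

Yes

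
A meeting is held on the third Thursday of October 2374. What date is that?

October 1, 2374 is a Tuesday.
The first Thursday is therefore October 3 (2 days later).
The third Thursday is 3 + 2×7 = October 17.

October 17, 2374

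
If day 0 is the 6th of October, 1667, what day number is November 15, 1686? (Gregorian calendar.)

Oct 6, 1667 → Oct 6, 1668: 366 days (Feb 29, 1668 is in that span).
Oct 6, 1668 → Oct 6, 1669: 365 days.
Oct 6, 1669 → Oct 6, 1670: 365 days.
Oct 6, 1670 → Oct 6, 1671: 365 days.
Oct 6, 1671 → Oct 6, 1672: 366 days (Feb 29, 1672 is in that span).
Oct 6, 1672 → Oct 6, 1673: 365 days.
Oct 6, 1673 → Oct 6, 1674: 365 days.
Oct 6, 1674 → Oct 6, 1675: 365 days.
Oct 6, 1675 → Oct 6, 1676: 366 days (Feb 29, 1676 is in that span).
Oct 6, 1676 → Oct 6, 1677: 365 days.
Oct 6, 1677 → Oct 6, 1678: 365 days.
Oct 6, 1678 → Oct 6, 1679: 365 days.
Oct 6, 1679 → Oct 6, 1680: 366 days (Feb 29, 1680 is in that span).
Oct 6, 1680 → Oct 6, 1681: 365 days.
Oct 6, 1681 → Oct 6, 1682: 365 days.
Oct 6, 1682 → Oct 6, 1683: 365 days.
Oct 6, 1683 → Oct 6, 1684: 366 days (Feb 29, 1684 is in that span).
Oct 6, 1684 → Oct 6, 1685: 365 days.
Oct 6, 1685 → Oct 6, 1686: 365 days.
Oct 6, 1686 → Nov 6, 1686: 31 days (October has 31).
Nov 6, 1686 → Nov 15, 1686: 9 days.
Total: 6980 days.

6980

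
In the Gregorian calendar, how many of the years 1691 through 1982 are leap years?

70

Multiples of 4 in [1691,1982]: 73.
Of those, multiples of 100: 3 (not leap unless ÷400).
Multiples of 400: 0.
Leap years = 73 − 3 + 0 = 70.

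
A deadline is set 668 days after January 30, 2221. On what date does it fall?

November 29, 2222

+365 (one year) → Jan 30, 2222 (303 left).
Jan has 31 days: +2 → Feb 1, 2222 (301 left).
Feb has 28 days: +28 → Mar 1, 2222 (273 left).
Mar has 31 days: +31 → Apr 1, 2222 (242 left).
Apr has 30 days: +30 → May 1, 2222 (212 left).
May has 31 days: +31 → Jun 1, 2222 (181 left).
Jun has 30 days: +30 → Jul 1, 2222 (151 left).
Jul has 31 days: +31 → Aug 1, 2222 (120 left).
Aug has 31 days: +31 → Sep 1, 2222 (89 left).
Sep has 30 days: +30 → Oct 1, 2222 (59 left).
Oct has 31 days: +31 → Nov 1, 2222 (28 left).
+28 → Nov 29, 2222.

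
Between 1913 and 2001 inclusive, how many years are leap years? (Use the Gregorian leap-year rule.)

22

Multiples of 4 in [1913,2001]: 22.
Of those, multiples of 100: 1 (not leap unless ÷400).
Multiples of 400: 1.
Leap years = 22 − 1 + 1 = 22.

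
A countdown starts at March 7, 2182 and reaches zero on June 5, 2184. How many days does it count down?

Mar 7, 2182 → Mar 7, 2183: 365 days.
Mar 7, 2183 → Mar 7, 2184: 366 days (Feb 29, 2184 is in that span).
Mar 7, 2184 → Apr 7, 2184: 31 days (March has 31).
Apr 7, 2184 → May 7, 2184: 30 days (April has 30).
May 7, 2184 → Jun 5, 2184: 29 days.
Total: 821 days.

821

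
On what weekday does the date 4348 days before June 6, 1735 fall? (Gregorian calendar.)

Jun 6, 1735 is a Monday.
4348 mod 7 = 1, so 4348 days before a Monday is Monday − 1 = Sunday.

Sunday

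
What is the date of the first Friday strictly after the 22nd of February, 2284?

February 29, 2284

Feb 22, 2284 is a Friday.
From Friday to the next Friday is 7 days.
Feb 22, 2284 + 7 = Feb 29, 2284.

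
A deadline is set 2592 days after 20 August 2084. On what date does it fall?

+365 (one year) → Aug 20, 2085 (2227 left).
+365 (one year) → Aug 20, 2086 (1862 left).
+365 (one year) → Aug 20, 2087 (1497 left).
+366 (one year; includes Feb 29, 2088) → Aug 20, 2088 (1131 left).
+365 (one year) → Aug 20, 2089 (766 left).
+365 (one year) → Aug 20, 2090 (401 left).
+365 (one year) → Aug 20, 2091 (36 left).
Aug has 31 days: +12 → Sep 1, 2091 (24 left).
+24 → Sep 25, 2091.

September 25, 2091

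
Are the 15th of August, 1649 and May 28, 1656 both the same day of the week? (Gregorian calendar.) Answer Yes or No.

Yes

From Aug 15, 1649 to May 28, 1656 is 2478 days.
2478 mod 7 = 0, so they are the same weekday.
(Aug 15, 1649 is a Sunday; May 28, 1656 is a Sunday.)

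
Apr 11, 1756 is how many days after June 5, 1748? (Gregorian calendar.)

Jun 5, 1748 → Jun 5, 1749: 365 days.
Jun 5, 1749 → Jun 5, 1750: 365 days.
Jun 5, 1750 → Jun 5, 1751: 365 days.
Jun 5, 1751 → Jun 5, 1752: 366 days (Feb 29, 1752 is in that span).
Jun 5, 1752 → Jun 5, 1753: 365 days.
Jun 5, 1753 → Jun 5, 1754: 365 days.
Jun 5, 1754 → Jun 5, 1755: 365 days.
Jun 5, 1755 → Jul 5, 1755: 30 days (June has 30).
Jul 5, 1755 → Aug 5, 1755: 31 days (July has 31).
Aug 5, 1755 → Sep 5, 1755: 31 days (August has 31).
Sep 5, 1755 → Oct 5, 1755: 30 days (September has 30).
Oct 5, 1755 → Nov 5, 1755: 31 days (October has 31).
Nov 5, 1755 → Dec 5, 1755: 30 days (November has 30).
Dec 5, 1755 → Jan 5, 1756: 31 days (December has 31).
Jan 5, 1756 → Feb 5, 1756: 31 days (January has 31).
Feb 5, 1756 → Mar 5, 1756: 29 days (February has 29).
Mar 5, 1756 → Apr 5, 1756: 31 days (March has 31).
Apr 5, 1756 → Apr 11, 1756: 6 days.
Total: 2867 days.

2867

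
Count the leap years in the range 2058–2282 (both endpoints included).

Multiples of 4 in [2058,2282]: 56.
Of those, multiples of 100: 2 (not leap unless ÷400).
Multiples of 400: 0.
Leap years = 56 − 2 + 0 = 54.

54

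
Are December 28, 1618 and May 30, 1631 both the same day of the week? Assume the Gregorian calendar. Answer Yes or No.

Yes

From Dec 28, 1618 to May 30, 1631 is 4536 days.
4536 mod 7 = 0, so they are the same weekday.
(Dec 28, 1618 is a Friday; May 30, 1631 is a Friday.)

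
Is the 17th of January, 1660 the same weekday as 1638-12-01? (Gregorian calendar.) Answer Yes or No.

No

From Dec 1, 1638 to Jan 17, 1660 is 7717 days.
7717 mod 7 = 3, so they are different weekdays.
(Dec 1, 1638 is a Wednesday; Jan 17, 1660 is a Saturday.)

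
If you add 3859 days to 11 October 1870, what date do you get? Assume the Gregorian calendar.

May 5, 1881

+365 (one year) → Oct 11, 1871 (3494 left).
+366 (one year; includes Feb 29, 1872) → Oct 11, 1872 (3128 left).
+365 (one year) → Oct 11, 1873 (2763 left).
+365 (one year) → Oct 11, 1874 (2398 left).
+365 (one year) → Oct 11, 1875 (2033 left).
+366 (one year; includes Feb 29, 1876) → Oct 11, 1876 (1667 left).
+365 (one year) → Oct 11, 1877 (1302 left).
+365 (one year) → Oct 11, 1878 (937 left).
+365 (one year) → Oct 11, 1879 (572 left).
+366 (one year; includes Feb 29, 1880) → Oct 11, 1880 (206 left).
Oct has 31 days: +21 → Nov 1, 1880 (185 left).
Nov has 30 days: +30 → Dec 1, 1880 (155 left).
Dec has 31 days: +31 → Jan 1, 1881 (124 left).
Jan has 31 days: +31 → Feb 1, 1881 (93 left).
Feb has 28 days: +28 → Mar 1, 1881 (65 left).
Mar has 31 days: +31 → Apr 1, 1881 (34 left).
Apr has 30 days: +30 → May 1, 1881 (4 left).
+4 → May 5, 1881.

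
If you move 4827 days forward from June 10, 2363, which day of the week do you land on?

Friday

Jun 10, 2363 is a Monday.
4827 mod 7 = 4, so 4827 days after a Monday is Monday + 4 = Friday.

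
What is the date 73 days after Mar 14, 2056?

May 26, 2056

Mar has 31 days: +18 → Apr 1, 2056 (55 left).
Apr has 30 days: +30 → May 1, 2056 (25 left).
+25 → May 26, 2056.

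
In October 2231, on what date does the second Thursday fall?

October 13, 2231

October 1, 2231 is a Saturday.
The first Thursday is therefore October 6 (5 days later).
The second Thursday is 6 + 1×7 = October 13.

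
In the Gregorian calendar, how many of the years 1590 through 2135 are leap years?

Multiples of 4 in [1590,2135]: 136.
Of those, multiples of 100: 6 (not leap unless ÷400).
Multiples of 400: 2.
Leap years = 136 − 6 + 2 = 132.

132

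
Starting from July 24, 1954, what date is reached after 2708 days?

+365 (one year) → Jul 24, 1955 (2343 left).
+366 (one year; includes Feb 29, 1956) → Jul 24, 1956 (1977 left).
+365 (one year) → Jul 24, 1957 (1612 left).
+365 (one year) → Jul 24, 1958 (1247 left).
+365 (one year) → Jul 24, 1959 (882 left).
+366 (one year; includes Feb 29, 1960) → Jul 24, 1960 (516 left).
+365 (one year) → Jul 24, 1961 (151 left).
Jul has 31 days: +8 → Aug 1, 1961 (143 left).
Aug has 31 days: +31 → Sep 1, 1961 (112 left).
Sep has 30 days: +30 → Oct 1, 1961 (82 left).
Oct has 31 days: +31 → Nov 1, 1961 (51 left).
Nov has 30 days: +30 → Dec 1, 1961 (21 left).
+21 → Dec 22, 1961.

December 22, 1961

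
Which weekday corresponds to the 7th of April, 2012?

Doomsday rule: the anchor day for the 2000s is Tuesday. For year 12: 12÷12 = 1 r 0, and 0÷4 = 0, so 1+0+0 = 1.
Tuesday + 1 ≡ Wednesday — that's 2012's doomsday.
In April the doomsday date is Apr 4.
Apr 7 is 3 days after Apr 4; 3 mod 7 = 3, so Wednesday + 3 = Saturday.

Saturday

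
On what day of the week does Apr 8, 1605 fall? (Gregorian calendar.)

Friday

Doomsday rule: the anchor day for the 1600s is Tuesday. For year 05: 5÷12 = 0 r 5, and 5÷4 = 1, so 0+5+1 = 6.
Tuesday + 6 ≡ Monday — that's 1605's doomsday.
In April the doomsday date is Apr 4.
Apr 8 is 4 days after Apr 4; 4 mod 7 = 4, so Monday + 4 = Friday.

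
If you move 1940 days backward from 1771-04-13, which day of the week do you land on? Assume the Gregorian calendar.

First find the weekday of Apr 13, 1771. Doomsday rule: the anchor day for the 1700s is Sunday. For year 71: 71÷12 = 5 r 11, and 11÷4 = 2, so 5+11+2 = 18.
Sunday + 18 ≡ Thursday — that's 1771's doomsday.
In April the doomsday date is Apr 4.
Apr 13 is 9 days after Apr 4; 9 mod 7 = 2, so Thursday + 2 = Saturday.
1940 mod 7 = 1, so 1940 days before a Saturday is Saturday − 1 = Friday.

Friday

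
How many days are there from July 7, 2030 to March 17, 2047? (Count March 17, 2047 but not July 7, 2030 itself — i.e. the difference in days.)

Jul 7, 2030 → Jul 7, 2031: 365 days.
Jul 7, 2031 → Jul 7, 2032: 366 days (Feb 29, 2032 is in that span).
Jul 7, 2032 → Jul 7, 2033: 365 days.
Jul 7, 2033 → Jul 7, 2034: 365 days.
Jul 7, 2034 → Jul 7, 2035: 365 days.
Jul 7, 2035 → Jul 7, 2036: 366 days (Feb 29, 2036 is in that span).
Jul 7, 2036 → Jul 7, 2037: 365 days.
Jul 7, 2037 → Jul 7, 2038: 365 days.
Jul 7, 2038 → Jul 7, 2039: 365 days.
Jul 7, 2039 → Jul 7, 2040: 366 days (Feb 29, 2040 is in that span).
Jul 7, 2040 → Jul 7, 2041: 365 days.
Jul 7, 2041 → Jul 7, 2042: 365 days.
Jul 7, 2042 → Jul 7, 2043: 365 days.
Jul 7, 2043 → Jul 7, 2044: 366 days (Feb 29, 2044 is in that span).
Jul 7, 2044 → Jul 7, 2045: 365 days.
Jul 7, 2045 → Jul 7, 2046: 365 days.
Jul 7, 2046 → Aug 7, 2046: 31 days (July has 31).
Aug 7, 2046 → Sep 7, 2046: 31 days (August has 31).
Sep 7, 2046 → Oct 7, 2046: 30 days (September has 30).
Oct 7, 2046 → Nov 7, 2046: 31 days (October has 31).
Nov 7, 2046 → Dec 7, 2046: 30 days (November has 30).
Dec 7, 2046 → Jan 7, 2047: 31 days (December has 31).
Jan 7, 2047 → Feb 7, 2047: 31 days (January has 31).
Feb 7, 2047 → Mar 7, 2047: 28 days (February has 28).
Mar 7, 2047 → Mar 17, 2047: 10 days.
Total: 6097 days.

6097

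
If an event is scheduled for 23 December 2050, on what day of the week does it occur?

January 1, 2050 is a Saturday.
Jan 1, 2050 → Feb 1, 2050: 31 days (January has 31).
Feb 1, 2050 → Mar 1, 2050: 28 days (February has 28).
Mar 1, 2050 → Apr 1, 2050: 31 days (March has 31).
Apr 1, 2050 → May 1, 2050: 30 days (April has 30).
May 1, 2050 → Jun 1, 2050: 31 days (May has 31).
Jun 1, 2050 → Jul 1, 2050: 30 days (June has 30).
Jul 1, 2050 → Aug 1, 2050: 31 days (July has 31).
Aug 1, 2050 → Sep 1, 2050: 31 days (August has 31).
Sep 1, 2050 → Oct 1, 2050: 30 days (September has 30).
Oct 1, 2050 → Nov 1, 2050: 31 days (October has 31).
Nov 1, 2050 → Dec 1, 2050: 30 days (November has 30).
Dec 1, 2050 → Dec 23, 2050: 22 days.
Total: 356 days.
356 mod 7 = 6, so Saturday + 6 = Friday.

Friday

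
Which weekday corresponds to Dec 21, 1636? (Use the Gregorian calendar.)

Sunday

Doomsday rule: the anchor day for the 1600s is Tuesday. For year 36: 36÷12 = 3 r 0, and 0÷4 = 0, so 3+0+0 = 3.
Tuesday + 3 ≡ Friday — that's 1636's doomsday.
In December the doomsday date is Dec 12.
Dec 21 is 9 days after Dec 12; 9 mod 7 = 2, so Friday + 2 = Sunday.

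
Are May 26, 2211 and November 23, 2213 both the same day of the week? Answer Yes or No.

No

From May 26, 2211 to Nov 23, 2213 is 912 days.
912 mod 7 = 2, so they are different weekdays.
(May 26, 2211 is a Sunday; Nov 23, 2213 is a Tuesday.)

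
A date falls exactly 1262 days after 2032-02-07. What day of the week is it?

Monday

Feb 7, 2032 is a Saturday.
1262 mod 7 = 2, so 1262 days after a Saturday is Saturday + 2 = Monday.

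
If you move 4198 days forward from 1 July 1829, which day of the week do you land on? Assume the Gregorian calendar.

Monday

First find the weekday of Jul 1, 1829. Doomsday rule: the anchor day for the 1800s is Friday. For year 29: 29÷12 = 2 r 5, and 5÷4 = 1, so 2+5+1 = 8.
Friday + 8 ≡ Saturday — that's 1829's doomsday.
In July the doomsday date is Jul 11.
Jul 1 is 10 days before Jul 11; 10 mod 7 = 3, so Saturday − 3 = Wednesday.
4198 mod 7 = 5, so 4198 days after a Wednesday is Wednesday + 5 = Monday.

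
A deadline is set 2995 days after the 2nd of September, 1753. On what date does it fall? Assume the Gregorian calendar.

November 14, 1761

+365 (one year) → Sep 2, 1754 (2630 left).
+365 (one year) → Sep 2, 1755 (2265 left).
+366 (one year; includes Feb 29, 1756) → Sep 2, 1756 (1899 left).
+365 (one year) → Sep 2, 1757 (1534 left).
+365 (one year) → Sep 2, 1758 (1169 left).
+365 (one year) → Sep 2, 1759 (804 left).
+366 (one year; includes Feb 29, 1760) → Sep 2, 1760 (438 left).
+365 (one year) → Sep 2, 1761 (73 left).
Sep has 30 days: +29 → Oct 1, 1761 (44 left).
Oct has 31 days: +31 → Nov 1, 1761 (13 left).
+13 → Nov 14, 1761.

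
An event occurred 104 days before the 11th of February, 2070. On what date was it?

−11 → Jan 31, 2070 (end of Jan, 31 days; 93 left).
−31 → Dec 31, 2069 (end of Dec, 31 days; 62 left).
−31 → Nov 30, 2069 (end of Nov, 30 days; 31 left).
−30 → Oct 31, 2069 (end of Oct, 31 days; 1 left).
−1 → Oct 30, 2069.

October 30, 2069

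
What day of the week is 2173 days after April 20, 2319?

First find the weekday of Apr 20, 2319. Doomsday rule: the anchor day for the 2300s is Wednesday. For year 19: 19÷12 = 1 r 7, and 7÷4 = 1, so 1+7+1 = 9.
Wednesday + 9 ≡ Friday — that's 2319's doomsday.
In April the doomsday date is Apr 4.
Apr 20 is 16 days after Apr 4; 16 mod 7 = 2, so Friday + 2 = Sunday.
2173 mod 7 = 3, so 2173 days after a Sunday is Sunday + 3 = Wednesday.

Wednesday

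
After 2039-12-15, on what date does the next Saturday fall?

Dec 15, 2039 is a Thursday.
From Thursday to the next Saturday is 2 days.
Dec 15, 2039 + 2 = Dec 17, 2039.

December 17, 2039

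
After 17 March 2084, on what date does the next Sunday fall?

Mar 17, 2084 is a Friday.
From Friday to the next Sunday is 2 days.
Mar 17, 2084 + 2 = Mar 19, 2084.

March 19, 2084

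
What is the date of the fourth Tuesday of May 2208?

May 1, 2208 is a Sunday.
The first Tuesday is therefore May 3 (2 days later).
The fourth Tuesday is 3 + 3×7 = May 24.

May 24, 2208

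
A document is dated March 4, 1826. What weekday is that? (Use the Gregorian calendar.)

Doomsday rule: the anchor day for the 1800s is Friday. For year 26: 26÷12 = 2 r 2, and 2÷4 = 0, so 2+2+0 = 4.
Friday + 4 ≡ Tuesday — that's 1826's doomsday.
In March the doomsday date is Mar 14.
Mar 4 is 10 days before Mar 14; 10 mod 7 = 3, so Tuesday − 3 = Saturday.

Saturday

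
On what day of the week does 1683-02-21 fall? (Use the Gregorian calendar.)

Sunday

Doomsday rule: the anchor day for the 1600s is Tuesday. For year 83: 83÷12 = 6 r 11, and 11÷4 = 2, so 6+11+2 = 19.
Tuesday + 19 ≡ Sunday — that's 1683's doomsday.
In February the doomsday date is Feb 28 (1683 is not a leap year).
Feb 21 is 7 days before Feb 28; 7 mod 7 = 0, so Sunday − 0 = Sunday.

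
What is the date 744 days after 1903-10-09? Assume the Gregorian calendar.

+366 (one year; includes Feb 29, 1904) → Oct 9, 1904 (378 left).
Oct has 31 days: +23 → Nov 1, 1904 (355 left).
Nov has 30 days: +30 → Dec 1, 1904 (325 left).
Dec has 31 days: +31 → Jan 1, 1905 (294 left).
Jan has 31 days: +31 → Feb 1, 1905 (263 left).
Feb has 28 days: +28 → Mar 1, 1905 (235 left).
Mar has 31 days: +31 → Apr 1, 1905 (204 left).
Apr has 30 days: +30 → May 1, 1905 (174 left).
May has 31 days: +31 → Jun 1, 1905 (143 left).
Jun has 30 days: +30 → Jul 1, 1905 (113 left).
Jul has 31 days: +31 → Aug 1, 1905 (82 left).
Aug has 31 days: +31 → Sep 1, 1905 (51 left).
Sep has 30 days: +30 → Oct 1, 1905 (21 left).
+21 → Oct 22, 1905.

October 22, 1905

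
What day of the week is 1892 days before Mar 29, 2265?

Monday

Mar 29, 2265 is a Wednesday.
1892 mod 7 = 2, so 1892 days before a Wednesday is Wednesday − 2 = Monday.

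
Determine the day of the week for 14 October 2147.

Doomsday rule: the anchor day for the 2100s is Sunday. For year 47: 47÷12 = 3 r 11, and 11÷4 = 2, so 3+11+2 = 16.
Sunday + 16 ≡ Tuesday — that's 2147's doomsday.
In October the doomsday date is Oct 10.
Oct 14 is 4 days after Oct 10; 4 mod 7 = 4, so Tuesday + 4 = Saturday.

Saturday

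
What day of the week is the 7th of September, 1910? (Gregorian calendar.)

Wednesday

Doomsday rule: the anchor day for the 1900s is Wednesday. For year 10: 10÷12 = 0 r 10, and 10÷4 = 2, so 0+10+2 = 12.
Wednesday + 12 ≡ Monday — that's 1910's doomsday.
In September the doomsday date is Sep 5.
Sep 7 is 2 days after Sep 5; 2 mod 7 = 2, so Monday + 2 = Wednesday.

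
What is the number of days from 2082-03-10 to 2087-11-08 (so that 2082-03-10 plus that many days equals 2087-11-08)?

2069

Mar 10, 2082 → Mar 10, 2083: 365 days.
Mar 10, 2083 → Mar 10, 2084: 366 days (Feb 29, 2084 is in that span).
Mar 10, 2084 → Mar 10, 2085: 365 days.
Mar 10, 2085 → Mar 10, 2086: 365 days.
Mar 10, 2086 → Mar 10, 2087: 365 days.
Mar 10, 2087 → Apr 10, 2087: 31 days (March has 31).
Apr 10, 2087 → May 10, 2087: 30 days (April has 30).
May 10, 2087 → Jun 10, 2087: 31 days (May has 31).
Jun 10, 2087 → Jul 10, 2087: 30 days (June has 30).
Jul 10, 2087 → Aug 10, 2087: 31 days (July has 31).
Aug 10, 2087 → Sep 10, 2087: 31 days (August has 31).
Sep 10, 2087 → Oct 10, 2087: 30 days (September has 30).
Oct 10, 2087 → Nov 8, 2087: 29 days.
Total: 2069 days.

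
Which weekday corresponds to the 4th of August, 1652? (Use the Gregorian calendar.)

Sunday

Doomsday rule: the anchor day for the 1600s is Tuesday. For year 52: 52÷12 = 4 r 4, and 4÷4 = 1, so 4+4+1 = 9.
Tuesday + 9 ≡ Thursday — that's 1652's doomsday.
In August the doomsday date is Aug 8.
Aug 4 is 4 days before Aug 8; 4 mod 7 = 4, so Thursday − 4 = Sunday.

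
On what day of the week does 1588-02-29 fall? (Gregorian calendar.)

Monday

Doomsday rule: the anchor day for the 1500s is Wednesday. For year 88: 88÷12 = 7 r 4, and 4÷4 = 1, so 7+4+1 = 12.
Wednesday + 12 ≡ Monday — that's 1588's doomsday.
In February the doomsday date is Feb 29 (1588 is a leap year (divisible by 4)).
Feb 29 is the doomsday itself: Monday.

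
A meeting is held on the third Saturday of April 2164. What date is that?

April 21, 2164

April 1, 2164 is a Sunday.
The first Saturday is therefore April 7 (6 days later).
The third Saturday is 7 + 2×7 = April 21.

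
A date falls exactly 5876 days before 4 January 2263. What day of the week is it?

Thursday

Jan 4, 2263 is a Sunday.
5876 mod 7 = 3, so 5876 days before a Sunday is Sunday − 3 = Thursday.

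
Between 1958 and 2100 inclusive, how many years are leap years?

35

Multiples of 4 in [1958,2100]: 36.
Of those, multiples of 100: 2 (not leap unless ÷400).
Multiples of 400: 1.
Leap years = 36 − 2 + 1 = 35.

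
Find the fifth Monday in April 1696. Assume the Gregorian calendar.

April 1, 1696 is a Sunday.
The first Monday is therefore April 2 (1 days later).
The fifth Monday is 2 + 4×7 = April 30.

April 30, 1696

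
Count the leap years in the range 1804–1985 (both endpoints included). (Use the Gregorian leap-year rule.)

Multiples of 4 in [1804,1985]: 46.
Of those, multiples of 100: 1 (not leap unless ÷400).
Multiples of 400: 0.
Leap years = 46 − 1 + 0 = 45.

45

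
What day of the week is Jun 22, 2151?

Tuesday

Doomsday rule: the anchor day for the 2100s is Sunday. For year 51: 51÷12 = 4 r 3, and 3÷4 = 0, so 4+3+0 = 7.
Sunday + 7 ≡ Sunday — that's 2151's doomsday.
In June the doomsday date is Jun 6.
Jun 22 is 16 days after Jun 6; 16 mod 7 = 2, so Sunday + 2 = Tuesday.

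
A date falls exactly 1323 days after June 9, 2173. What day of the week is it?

Wednesday

Jun 9, 2173 is a Wednesday.
1323 mod 7 = 0, so 1323 days after a Wednesday is Wednesday + 0 = Wednesday.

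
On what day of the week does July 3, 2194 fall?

January 1, 2194 is a Wednesday.
Jan 1, 2194 → Feb 1, 2194: 31 days (January has 31).
Feb 1, 2194 → Mar 1, 2194: 28 days (February has 28).
Mar 1, 2194 → Apr 1, 2194: 31 days (March has 31).
Apr 1, 2194 → May 1, 2194: 30 days (April has 30).
May 1, 2194 → Jun 1, 2194: 31 days (May has 31).
Jun 1, 2194 → Jul 1, 2194: 30 days (June has 30).
Jul 1, 2194 → Jul 3, 2194: 2 days.
Total: 183 days.
183 mod 7 = 1, so Wednesday + 1 = Thursday.

Thursday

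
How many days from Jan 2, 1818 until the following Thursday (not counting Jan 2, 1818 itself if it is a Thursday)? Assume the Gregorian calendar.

Jan 2, 1818 is a Friday.
From Friday to the next Thursday is 6 days.

6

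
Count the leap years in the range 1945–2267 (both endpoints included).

78

Multiples of 4 in [1945,2267]: 80.
Of those, multiples of 100: 3 (not leap unless ÷400).
Multiples of 400: 1.
Leap years = 80 − 3 + 1 = 78.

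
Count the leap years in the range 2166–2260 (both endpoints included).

23

Multiples of 4 in [2166,2260]: 24.
Of those, multiples of 100: 1 (not leap unless ÷400).
Multiples of 400: 0.
Leap years = 24 − 1 + 0 = 23.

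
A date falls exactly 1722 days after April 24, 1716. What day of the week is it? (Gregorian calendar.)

First find the weekday of Apr 24, 1716. Doomsday rule: the anchor day for the 1700s is Sunday. For year 16: 16÷12 = 1 r 4, and 4÷4 = 1, so 1+4+1 = 6.
Sunday + 6 ≡ Saturday — that's 1716's doomsday.
In April the doomsday date is Apr 4.
Apr 24 is 20 days after Apr 4; 20 mod 7 = 6, so Saturday + 6 = Friday.
1722 mod 7 = 0, so 1722 days after a Friday is Friday + 0 = Friday.

Friday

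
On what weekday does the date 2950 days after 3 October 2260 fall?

Saturday

Oct 3, 2260 is a Wednesday.
2950 mod 7 = 3, so 2950 days after a Wednesday is Wednesday + 3 = Saturday.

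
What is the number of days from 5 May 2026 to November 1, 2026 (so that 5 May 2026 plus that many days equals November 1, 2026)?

May 5, 2026 → Jun 5, 2026: 31 days (May has 31).
Jun 5, 2026 → Jul 5, 2026: 30 days (June has 30).
Jul 5, 2026 → Aug 5, 2026: 31 days (July has 31).
Aug 5, 2026 → Sep 5, 2026: 31 days (August has 31).
Sep 5, 2026 → Oct 5, 2026: 30 days (September has 30).
Oct 5, 2026 → Nov 1, 2026: 27 days.
Total: 180 days.

180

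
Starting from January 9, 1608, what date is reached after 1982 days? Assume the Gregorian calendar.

June 13, 1613

+366 (one year; includes Feb 29, 1608) → Jan 9, 1609 (1616 left).
+365 (one year) → Jan 9, 1610 (1251 left).
+365 (one year) → Jan 9, 1611 (886 left).
+365 (one year) → Jan 9, 1612 (521 left).
+366 (one year; includes Feb 29, 1612) → Jan 9, 1613 (155 left).
Jan has 31 days: +23 → Feb 1, 1613 (132 left).
Feb has 28 days: +28 → Mar 1, 1613 (104 left).
Mar has 31 days: +31 → Apr 1, 1613 (73 left).
Apr has 30 days: +30 → May 1, 1613 (43 left).
May has 31 days: +31 → Jun 1, 1613 (12 left).
+12 → Jun 13, 1613.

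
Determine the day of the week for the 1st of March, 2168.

Doomsday rule: the anchor day for the 2100s is Sunday. For year 68: 68÷12 = 5 r 8, and 8÷4 = 2, so 5+8+2 = 15.
Sunday + 15 ≡ Monday — that's 2168's doomsday.
In March the doomsday date is Mar 14.
Mar 1 is 13 days before Mar 14; 13 mod 7 = 6, so Monday − 6 = Tuesday.

Tuesday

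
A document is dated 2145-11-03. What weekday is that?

Doomsday rule: the anchor day for the 2100s is Sunday. For year 45: 45÷12 = 3 r 9, and 9÷4 = 2, so 3+9+2 = 14.
Sunday + 14 ≡ Sunday — that's 2145's doomsday.
In November the doomsday date is Nov 7.
Nov 3 is 4 days before Nov 7; 4 mod 7 = 4, so Sunday − 4 = Wednesday.

Wednesday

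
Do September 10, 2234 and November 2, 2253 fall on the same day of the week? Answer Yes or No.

Yes

From Sep 10, 2234 to Nov 2, 2253 is 6993 days.
6993 mod 7 = 0, so they are the same weekday.
(Sep 10, 2234 is a Wednesday; Nov 2, 2253 is a Wednesday.)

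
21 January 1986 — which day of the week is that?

Doomsday rule: the anchor day for the 1900s is Wednesday. For year 86: 86÷12 = 7 r 2, and 2÷4 = 0, so 7+2+0 = 9.
Wednesday + 9 ≡ Friday — that's 1986's doomsday.
In January the doomsday date is Jan 3 (1986 is not a leap year).
Jan 21 is 18 days after Jan 3; 18 mod 7 = 4, so Friday + 4 = Tuesday.

Tuesday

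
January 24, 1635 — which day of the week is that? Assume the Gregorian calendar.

Wednesday

Doomsday rule: the anchor day for the 1600s is Tuesday. For year 35: 35÷12 = 2 r 11, and 11÷4 = 2, so 2+11+2 = 15.
Tuesday + 15 ≡ Wednesday — that's 1635's doomsday.
In January the doomsday date is Jan 3 (1635 is not a leap year).
Jan 24 is 21 days after Jan 3; 21 mod 7 = 0, so Wednesday + 0 = Wednesday.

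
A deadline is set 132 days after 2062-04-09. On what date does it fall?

Apr has 30 days: +22 → May 1, 2062 (110 left).
May has 31 days: +31 → Jun 1, 2062 (79 left).
Jun has 30 days: +30 → Jul 1, 2062 (49 left).
Jul has 31 days: +31 → Aug 1, 2062 (18 left).
+18 → Aug 19, 2062.

August 19, 2062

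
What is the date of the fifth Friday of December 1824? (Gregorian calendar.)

December 31, 1824

December 1, 1824 is a Wednesday.
The first Friday is therefore December 3 (2 days later).
The fifth Friday is 3 + 4×7 = December 31.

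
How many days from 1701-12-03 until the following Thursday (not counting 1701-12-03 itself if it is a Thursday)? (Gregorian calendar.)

5

Dec 3, 1701 is a Saturday.
From Saturday to the next Thursday is 5 days.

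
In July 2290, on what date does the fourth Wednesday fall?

July 23, 2290

July 1, 2290 is a Tuesday.
The first Wednesday is therefore July 2 (1 days later).
The fourth Wednesday is 2 + 3×7 = July 23.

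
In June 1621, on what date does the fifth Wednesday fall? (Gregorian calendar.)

June 30, 1621

June 1, 1621 is a Tuesday.
The first Wednesday is therefore June 2 (1 days later).
The fifth Wednesday is 2 + 4×7 = June 30.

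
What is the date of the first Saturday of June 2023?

June 3, 2023

June 1, 2023 is a Thursday.
The first Saturday is therefore June 3 (2 days later).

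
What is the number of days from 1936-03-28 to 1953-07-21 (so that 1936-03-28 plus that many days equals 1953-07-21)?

Mar 28, 1936 → Mar 28, 1937: 365 days.
Mar 28, 1937 → Mar 28, 1938: 365 days.
Mar 28, 1938 → Mar 28, 1939: 365 days.
Mar 28, 1939 → Mar 28, 1940: 366 days (Feb 29, 1940 is in that span).
Mar 28, 1940 → Mar 28, 1941: 365 days.
Mar 28, 1941 → Mar 28, 1942: 365 days.
Mar 28, 1942 → Mar 28, 1943: 365 days.
Mar 28, 1943 → Mar 28, 1944: 366 days (Feb 29, 1944 is in that span).
Mar 28, 1944 → Mar 28, 1945: 365 days.
Mar 28, 1945 → Mar 28, 1946: 365 days.
Mar 28, 1946 → Mar 28, 1947: 365 days.
Mar 28, 1947 → Mar 28, 1948: 366 days (Feb 29, 1948 is in that span).
Mar 28, 1948 → Mar 28, 1949: 365 days.
Mar 28, 1949 → Mar 28, 1950: 365 days.
Mar 28, 1950 → Mar 28, 1951: 365 days.
Mar 28, 1951 → Mar 28, 1952: 366 days (Feb 29, 1952 is in that span).
Mar 28, 1952 → Mar 28, 1953: 365 days.
Mar 28, 1953 → Apr 28, 1953: 31 days (March has 31).
Apr 28, 1953 → May 28, 1953: 30 days (April has 30).
May 28, 1953 → Jun 28, 1953: 31 days (May has 31).
Jun 28, 1953 → Jul 21, 1953: 23 days.
Total: 6324 days.

6324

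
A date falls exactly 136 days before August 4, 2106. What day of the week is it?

Sunday

First find the weekday of Aug 4, 2106. Doomsday rule: the anchor day for the 2100s is Sunday. For year 06: 6÷12 = 0 r 6, and 6÷4 = 1, so 0+6+1 = 7.
Sunday + 7 ≡ Sunday — that's 2106's doomsday.
In August the doomsday date is Aug 8.
Aug 4 is 4 days before Aug 8; 4 mod 7 = 4, so Sunday − 4 = Wednesday.
136 mod 7 = 3, so 136 days before a Wednesday is Wednesday − 3 = Sunday.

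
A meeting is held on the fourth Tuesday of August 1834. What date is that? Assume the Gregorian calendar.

August 1, 1834 is a Friday.
The first Tuesday is therefore August 5 (4 days later).
The fourth Tuesday is 5 + 3×7 = August 26.

August 26, 1834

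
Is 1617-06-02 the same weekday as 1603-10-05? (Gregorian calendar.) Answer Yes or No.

From Oct 5, 1603 to Jun 2, 1617 is 4989 days.
4989 mod 7 = 5, so they are different weekdays.
(Oct 5, 1603 is a Sunday; Jun 2, 1617 is a Friday.)

No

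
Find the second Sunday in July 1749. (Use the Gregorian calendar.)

July 1, 1749 is a Tuesday.
The first Sunday is therefore July 6 (5 days later).
The second Sunday is 6 + 1×7 = July 13.

July 13, 1749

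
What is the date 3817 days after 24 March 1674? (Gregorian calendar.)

September 4, 1684

+365 (one year) → Mar 24, 1675 (3452 left).
+366 (one year; includes Feb 29, 1676) → Mar 24, 1676 (3086 left).
+365 (one year) → Mar 24, 1677 (2721 left).
+365 (one year) → Mar 24, 1678 (2356 left).
+365 (one year) → Mar 24, 1679 (1991 left).
+366 (one year; includes Feb 29, 1680) → Mar 24, 1680 (1625 left).
+365 (one year) → Mar 24, 1681 (1260 left).
+365 (one year) → Mar 24, 1682 (895 left).
+365 (one year) → Mar 24, 1683 (530 left).
+366 (one year; includes Feb 29, 1684) → Mar 24, 1684 (164 left).
Mar has 31 days: +8 → Apr 1, 1684 (156 left).
Apr has 30 days: +30 → May 1, 1684 (126 left).
May has 31 days: +31 → Jun 1, 1684 (95 left).
Jun has 30 days: +30 → Jul 1, 1684 (65 left).
Jul has 31 days: +31 → Aug 1, 1684 (34 left).
Aug has 31 days: +31 → Sep 1, 1684 (3 left).
+3 → Sep 4, 1684.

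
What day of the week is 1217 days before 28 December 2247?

Wednesday

First find the weekday of Dec 28, 2247. Doomsday rule: the anchor day for the 2200s is Friday. For year 47: 47÷12 = 3 r 11, and 11÷4 = 2, so 3+11+2 = 16.
Friday + 16 ≡ Sunday — that's 2247's doomsday.
In December the doomsday date is Dec 12.
Dec 28 is 16 days after Dec 12; 16 mod 7 = 2, so Sunday + 2 = Tuesday.
1217 mod 7 = 6, so 1217 days before a Tuesday is Tuesday − 6 = Wednesday.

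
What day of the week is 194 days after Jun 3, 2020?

Monday

Jun 3, 2020 is a Wednesday.
194 mod 7 = 5, so 194 days after a Wednesday is Wednesday + 5 = Monday.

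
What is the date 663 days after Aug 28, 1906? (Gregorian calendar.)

June 21, 1908

+365 (one year) → Aug 28, 1907 (298 left).
Aug has 31 days: +4 → Sep 1, 1907 (294 left).
Sep has 30 days: +30 → Oct 1, 1907 (264 left).
Oct has 31 days: +31 → Nov 1, 1907 (233 left).
Nov has 30 days: +30 → Dec 1, 1907 (203 left).
Dec has 31 days: +31 → Jan 1, 1908 (172 left).
Jan has 31 days: +31 → Feb 1, 1908 (141 left).
Feb has 29 days: +29 → Mar 1, 1908 (112 left).
Mar has 31 days: +31 → Apr 1, 1908 (81 left).
Apr has 30 days: +30 → May 1, 1908 (51 left).
May has 31 days: +31 → Jun 1, 1908 (20 left).
+20 → Jun 21, 1908.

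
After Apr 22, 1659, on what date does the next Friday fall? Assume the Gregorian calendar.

April 25, 1659

Apr 22, 1659 is a Tuesday.
From Tuesday to the next Friday is 3 days.
Apr 22, 1659 + 3 = Apr 25, 1659.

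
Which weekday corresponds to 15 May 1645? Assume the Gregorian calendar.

Doomsday rule: the anchor day for the 1600s is Tuesday. For year 45: 45÷12 = 3 r 9, and 9÷4 = 2, so 3+9+2 = 14.
Tuesday + 14 ≡ Tuesday — that's 1645's doomsday.
In May the doomsday date is May 9.
May 15 is 6 days after May 9; 6 mod 7 = 6, so Tuesday + 6 = Monday.

Monday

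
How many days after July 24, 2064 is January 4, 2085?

7469

Jul 24, 2064 → Jul 24, 2065: 365 days.
Jul 24, 2065 → Jul 24, 2066: 365 days.
Jul 24, 2066 → Jul 24, 2067: 365 days.
Jul 24, 2067 → Jul 24, 2068: 366 days (Feb 29, 2068 is in that span).
Jul 24, 2068 → Jul 24, 2069: 365 days.
Jul 24, 2069 → Jul 24, 2070: 365 days.
Jul 24, 2070 → Jul 24, 2071: 365 days.
Jul 24, 2071 → Jul 24, 2072: 366 days (Feb 29, 2072 is in that span).
Jul 24, 2072 → Jul 24, 2073: 365 days.
Jul 24, 2073 → Jul 24, 2074: 365 days.
Jul 24, 2074 → Jul 24, 2075: 365 days.
Jul 24, 2075 → Jul 24, 2076: 366 days (Feb 29, 2076 is in that span).
Jul 24, 2076 → Jul 24, 2077: 365 days.
Jul 24, 2077 → Jul 24, 2078: 365 days.
Jul 24, 2078 → Jul 24, 2079: 365 days.
Jul 24, 2079 → Jul 24, 2080: 366 days (Feb 29, 2080 is in that span).
Jul 24, 2080 → Jul 24, 2081: 365 days.
Jul 24, 2081 → Jul 24, 2082: 365 days.
Jul 24, 2082 → Jul 24, 2083: 365 days.
Jul 24, 2083 → Jul 24, 2084: 366 days (Feb 29, 2084 is in that span).
Jul 24, 2084 → Aug 24, 2084: 31 days (July has 31).
Aug 24, 2084 → Sep 24, 2084: 31 days (August has 31).
Sep 24, 2084 → Oct 24, 2084: 30 days (September has 30).
Oct 24, 2084 → Nov 24, 2084: 31 days (October has 31).
Nov 24, 2084 → Dec 24, 2084: 30 days (November has 30).
Dec 24, 2084 → Jan 4, 2085: 11 days.
Total: 7469 days.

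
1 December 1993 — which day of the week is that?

January 1, 1993 is a Friday.
Jan 1, 1993 → Feb 1, 1993: 31 days (January has 31).
Feb 1, 1993 → Mar 1, 1993: 28 days (February has 28).
Mar 1, 1993 → Apr 1, 1993: 31 days (March has 31).
Apr 1, 1993 → May 1, 1993: 30 days (April has 30).
May 1, 1993 → Jun 1, 1993: 31 days (May has 31).
Jun 1, 1993 → Jul 1, 1993: 30 days (June has 30).
Jul 1, 1993 → Aug 1, 1993: 31 days (July has 31).
Aug 1, 1993 → Sep 1, 1993: 31 days (August has 31).
Sep 1, 1993 → Oct 1, 1993: 30 days (September has 30).
Oct 1, 1993 → Nov 1, 1993: 31 days (October has 31).
Nov 1, 1993 → Dec 1, 1993: 30 days.
Total: 334 days.
334 mod 7 = 5, so Friday + 5 = Wednesday.

Wednesday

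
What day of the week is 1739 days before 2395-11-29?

Nov 29, 2395 is a Wednesday.
1739 mod 7 = 3, so 1739 days before a Wednesday is Wednesday − 3 = Sunday.

Sunday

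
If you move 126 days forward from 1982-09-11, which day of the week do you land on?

First find the weekday of Sep 11, 1982. Doomsday rule: the anchor day for the 1900s is Wednesday. For year 82: 82÷12 = 6 r 10, and 10÷4 = 2, so 6+10+2 = 18.
Wednesday + 18 ≡ Sunday — that's 1982's doomsday.
In September the doomsday date is Sep 5.
Sep 11 is 6 days after Sep 5; 6 mod 7 = 6, so Sunday + 6 = Saturday.
126 mod 7 = 0, so 126 days after a Saturday is Saturday + 0 = Saturday.

Saturday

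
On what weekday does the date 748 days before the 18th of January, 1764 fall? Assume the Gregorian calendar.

First find the weekday of Jan 18, 1764. Doomsday rule: the anchor day for the 1700s is Sunday. For year 64: 64÷12 = 5 r 4, and 4÷4 = 1, so 5+4+1 = 10.
Sunday + 10 ≡ Wednesday — that's 1764's doomsday.
In January the doomsday date is Jan 4 (1764 is a leap year (divisible by 4)).
Jan 18 is 14 days after Jan 4; 14 mod 7 = 0, so Wednesday + 0 = Wednesday.
748 mod 7 = 6, so 748 days before a Wednesday is Wednesday − 6 = Thursday.

Thursday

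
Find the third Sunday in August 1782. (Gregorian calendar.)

August 18, 1782

August 1, 1782 is a Thursday.
The first Sunday is therefore August 4 (3 days later).
The third Sunday is 4 + 2×7 = August 18.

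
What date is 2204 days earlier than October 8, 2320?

September 26, 2314

−366 (one year; includes Feb 29, 2320) → Oct 8, 2319 (1838 left).
−365 (one year) → Oct 8, 2318 (1473 left).
−365 (one year) → Oct 8, 2317 (1108 left).
−365 (one year) → Oct 8, 2316 (743 left).
−366 (one year; includes Feb 29, 2316) → Oct 8, 2315 (377 left).
−8 → Sep 30, 2315 (end of Sep, 30 days; 369 left).
−30 → Aug 31, 2315 (end of Aug, 31 days; 339 left).
−31 → Jul 31, 2315 (end of Jul, 31 days; 308 left).
−31 → Jun 30, 2315 (end of Jun, 30 days; 277 left).
−30 → May 31, 2315 (end of May, 31 days; 247 left).
−31 → Apr 30, 2315 (end of Apr, 30 days; 216 left).
−30 → Mar 31, 2315 (end of Mar, 31 days; 186 left).
−31 → Feb 28, 2315 (end of Feb, 28 days; 155 left).
−28 → Jan 31, 2315 (end of Jan, 31 days; 127 left).
−31 → Dec 31, 2314 (end of Dec, 31 days; 96 left).
−31 → Nov 30, 2314 (end of Nov, 30 days; 65 left).
−30 → Oct 31, 2314 (end of Oct, 31 days; 35 left).
−31 → Sep 30, 2314 (end of Sep, 30 days; 4 left).
−4 → Sep 26, 2314.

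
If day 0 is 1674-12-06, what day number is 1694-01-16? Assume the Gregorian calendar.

6981

Dec 6, 1674 → Dec 6, 1675: 365 days.
Dec 6, 1675 → Dec 6, 1676: 366 days (Feb 29, 1676 is in that span).
Dec 6, 1676 → Dec 6, 1677: 365 days.
Dec 6, 1677 → Dec 6, 1678: 365 days.
Dec 6, 1678 → Dec 6, 1679: 365 days.
Dec 6, 1679 → Dec 6, 1680: 366 days (Feb 29, 1680 is in that span).
Dec 6, 1680 → Dec 6, 1681: 365 days.
Dec 6, 1681 → Dec 6, 1682: 365 days.
Dec 6, 1682 → Dec 6, 1683: 365 days.
Dec 6, 1683 → Dec 6, 1684: 366 days (Feb 29, 1684 is in that span).
Dec 6, 1684 → Dec 6, 1685: 365 days.
Dec 6, 1685 → Dec 6, 1686: 365 days.
Dec 6, 1686 → Dec 6, 1687: 365 days.
Dec 6, 1687 → Dec 6, 1688: 366 days (Feb 29, 1688 is in that span).
Dec 6, 1688 → Dec 6, 1689: 365 days.
Dec 6, 1689 → Dec 6, 1690: 365 days.
Dec 6, 1690 → Dec 6, 1691: 365 days.
Dec 6, 1691 → Dec 6, 1692: 366 days (Feb 29, 1692 is in that span).
Dec 6, 1692 → Dec 6, 1693: 365 days.
Dec 6, 1693 → Jan 6, 1694: 31 days (December has 31).
Jan 6, 1694 → Jan 16, 1694: 10 days.
Total: 6981 days.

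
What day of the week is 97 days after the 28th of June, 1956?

First find the weekday of Jun 28, 1956. Doomsday rule: the anchor day for the 1900s is Wednesday. For year 56: 56÷12 = 4 r 8, and 8÷4 = 2, so 4+8+2 = 14.
Wednesday + 14 ≡ Wednesday — that's 1956's doomsday.
In June the doomsday date is Jun 6.
Jun 28 is 22 days after Jun 6; 22 mod 7 = 1, so Wednesday + 1 = Thursday.
97 mod 7 = 6, so 97 days after a Thursday is Thursday + 6 = Wednesday.

Wednesday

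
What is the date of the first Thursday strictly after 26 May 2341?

May 29, 2341

May 26, 2341 is a Monday.
From Monday to the next Thursday is 3 days.
May 26, 2341 + 3 = May 29, 2341.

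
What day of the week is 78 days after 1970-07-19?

First find the weekday of Jul 19, 1970. Doomsday rule: the anchor day for the 1900s is Wednesday. For year 70: 70÷12 = 5 r 10, and 10÷4 = 2, so 5+10+2 = 17.
Wednesday + 17 ≡ Saturday — that's 1970's doomsday.
In July the doomsday date is Jul 11.
Jul 19 is 8 days after Jul 11; 8 mod 7 = 1, so Saturday + 1 = Sunday.
78 mod 7 = 1, so 78 days after a Sunday is Sunday + 1 = Monday.

Monday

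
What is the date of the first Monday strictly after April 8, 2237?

Apr 8, 2237 is a Saturday.
From Saturday to the next Monday is 2 days.
Apr 8, 2237 + 2 = Apr 10, 2237.

April 10, 2237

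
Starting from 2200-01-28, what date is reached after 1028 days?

November 22, 2202

+365 (one year) → Jan 28, 2201 (663 left).
+365 (one year) → Jan 28, 2202 (298 left).
Jan has 31 days: +4 → Feb 1, 2202 (294 left).
Feb has 28 days: +28 → Mar 1, 2202 (266 left).
Mar has 31 days: +31 → Apr 1, 2202 (235 left).
Apr has 30 days: +30 → May 1, 2202 (205 left).
May has 31 days: +31 → Jun 1, 2202 (174 left).
Jun has 30 days: +30 → Jul 1, 2202 (144 left).
Jul has 31 days: +31 → Aug 1, 2202 (113 left).
Aug has 31 days: +31 → Sep 1, 2202 (82 left).
Sep has 30 days: +30 → Oct 1, 2202 (52 left).
Oct has 31 days: +31 → Nov 1, 2202 (21 left).
+21 → Nov 22, 2202.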